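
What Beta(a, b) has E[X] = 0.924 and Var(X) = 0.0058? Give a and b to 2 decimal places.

a = 10.26, b = 0.84

Write ν = a+b; then a = μν and Var = μ(1−μ)/(ν+1).
ν = μ(1−μ)/Var − 1 = 0.070224/0.0058 − 1 = 11.1076.
a = 0.924·11.1076 = 10.26, b = 0.076·11.1076 = 0.84.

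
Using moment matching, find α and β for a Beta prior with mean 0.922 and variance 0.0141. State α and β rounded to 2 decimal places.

By moment matching, α+β = μ(1−μ)/σ² − 1 = (0.922·0.078)/0.0141 − 1 = 5.1004 − 1 = 4.1004.
Since α/(α+β) = μ, α = 0.922·4.1004 = 3.78 and β = 0.078·4.1004 = 0.32.

α = 3.78, β = 0.32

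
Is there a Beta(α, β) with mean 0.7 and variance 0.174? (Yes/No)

A Beta with mean μ has variance μ(1−μ)/(α+β+1) < μ(1−μ).
Here μ(1−μ) = 0.7×0.3 = 0.21, and 0.174 < 0.21.

Yes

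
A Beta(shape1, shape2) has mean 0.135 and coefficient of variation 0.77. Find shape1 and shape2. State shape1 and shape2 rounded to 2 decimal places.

shape1 = 1.32, shape2 = 8.48

Var = (CV·μ)² = (0.77×0.135)² = 0.010806.
shape1+shape2 = μ(1−μ)/Var − 1 = 0.116775/0.010806 − 1 = 9.8069.
Thus shape1 = 0.135·9.8069 = 1.32 and shape2 = 0.865·9.8069 = 8.48.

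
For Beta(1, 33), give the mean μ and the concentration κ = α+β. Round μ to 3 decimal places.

μ = 0.029, κ = 34

κ = α+β = 1+33 = 34; μ = α/κ = 1/34 = 0.029.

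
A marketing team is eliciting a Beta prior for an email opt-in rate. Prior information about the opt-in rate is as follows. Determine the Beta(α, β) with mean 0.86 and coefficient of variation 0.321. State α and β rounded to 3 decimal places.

α = 0.499, β = 0.081

Var = (CV·μ)² = (0.321×0.86)² = 0.076209.
α+β = μ(1−μ)/Var − 1 = 0.1204/0.076209 − 1 = 0.5799.
Thus α = 0.86·0.5799 = 0.499 and β = 0.14·0.5799 = 0.081.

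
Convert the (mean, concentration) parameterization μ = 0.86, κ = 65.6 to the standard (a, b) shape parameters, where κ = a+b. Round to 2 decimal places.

a = μκ = 0.86×65.6 = 56.42 and b = (1−μ)κ = 0.14×65.6 = 9.18.

a = 56.42, b = 9.18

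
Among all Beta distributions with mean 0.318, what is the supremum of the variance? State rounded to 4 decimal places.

0.2169

Var = μ(1−μ)/(α+β+1), which approaches μ(1−μ) as α+β → 0.
So the supremum is μ(1−μ) = 0.318×0.682 = 0.2169.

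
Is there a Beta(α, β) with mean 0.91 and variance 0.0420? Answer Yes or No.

Yes

For any Beta, Var(X) < E[X]·(1−E[X]).
Here μ(1−μ) = 0.91×0.09 = 0.0819, and 0.0420 < 0.0819.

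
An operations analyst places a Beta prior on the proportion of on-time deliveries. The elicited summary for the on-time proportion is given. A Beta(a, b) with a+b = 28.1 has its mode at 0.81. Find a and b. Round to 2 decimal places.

For a,b>1 the mode is (a−1)/(a+b−2), so a = mode·(κ−2)+1 = 0.81×26.1+1 = 22.14.
And b = (1−mode)·(κ−2)+1 = 0.19×26.1+1 = 5.96.

a = 22.14, b = 5.96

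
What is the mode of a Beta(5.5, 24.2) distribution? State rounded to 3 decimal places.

0.162

The density x^(α−1)(1−x)^(β−1) is maximised at (α−1)/(α+β−2) = 4.5/27.7 = 0.162.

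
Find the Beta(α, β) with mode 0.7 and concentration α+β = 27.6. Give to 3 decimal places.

α = 18.920, β = 8.680

For α,β>1 the mode is (α−1)/(α+β−2), so α = mode·(κ−2)+1 = 0.7×25.6+1 = 18.920.
And β = (1−mode)·(κ−2)+1 = 0.3×25.6+1 = 8.680.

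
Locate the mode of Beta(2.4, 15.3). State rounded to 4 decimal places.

With α,β > 1, mode = (α−1)/(α+β−2) = 1.4/15.7 = 0.0892.

0.0892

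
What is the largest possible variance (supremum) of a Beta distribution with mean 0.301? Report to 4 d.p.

0.2104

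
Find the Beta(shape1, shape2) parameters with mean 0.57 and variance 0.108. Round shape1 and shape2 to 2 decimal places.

Write ν = shape1+shape2; then shape1 = μν and Var = μ(1−μ)/(ν+1).
ν = μ(1−μ)/Var − 1 = 0.2451/0.108 − 1 = 1.2694.
shape1 = 0.57·1.2694 = 0.72, shape2 = 0.43·1.2694 = 0.55.

shape1 = 0.72, shape2 = 0.55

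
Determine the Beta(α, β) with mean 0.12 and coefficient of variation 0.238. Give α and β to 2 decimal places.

σ = CV·μ = 0.238×0.12 = 0.02856, so σ² = 0.000816.
s+1 = μ(1−μ)/σ² = 0.1056/0.000816 = 129.4636, so s = α+β = 128.4636.
α = μs = 15.42, β = (1−μ)s = 113.05.

α = 15.42, β = 113.05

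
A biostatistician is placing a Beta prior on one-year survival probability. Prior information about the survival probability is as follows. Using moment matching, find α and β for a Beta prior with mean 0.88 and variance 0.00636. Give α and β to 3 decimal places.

α = 13.731, β = 1.872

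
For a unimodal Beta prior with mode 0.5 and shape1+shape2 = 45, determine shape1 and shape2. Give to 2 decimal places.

shape1 = 22.50, shape2 = 22.50

Since the density peak of Beta(shape1,shape2) is at (shape1−1)/(shape1+shape2−2),
shape1 = 1 + 0.5(45−2) = 22.50 and shape2 = 45 − 22.50 = 22.50.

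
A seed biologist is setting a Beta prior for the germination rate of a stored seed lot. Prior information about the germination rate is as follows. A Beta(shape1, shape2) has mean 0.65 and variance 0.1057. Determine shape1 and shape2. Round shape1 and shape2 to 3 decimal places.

shape1 = 0.749, shape2 = 0.403

Write ν = shape1+shape2; then shape1 = μν and Var = μ(1−μ)/(ν+1).
ν = μ(1−μ)/Var − 1 = 0.2275/0.1057 − 1 = 1.1523.
shape1 = 0.65·1.1523 = 0.749, shape2 = 0.35·1.1523 = 0.403.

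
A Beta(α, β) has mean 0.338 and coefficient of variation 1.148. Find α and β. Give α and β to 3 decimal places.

α = 0.164, β = 0.322

σ = CV·μ = 1.148×0.338 = 0.38802, so σ² = 0.150563.
s+1 = μ(1−μ)/σ² = 0.223756/0.150563 = 1.4861, so s = α+β = 0.4861.
α = μs = 0.164, β = (1−μ)s = 0.322.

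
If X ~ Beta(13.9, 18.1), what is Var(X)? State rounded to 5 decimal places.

0.00745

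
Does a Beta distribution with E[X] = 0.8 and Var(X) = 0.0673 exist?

Yes

For any Beta, Var(X) < E[X]·(1−E[X]).
Here μ(1−μ) = 0.8×0.2 = 0.16, and 0.0673 < 0.16.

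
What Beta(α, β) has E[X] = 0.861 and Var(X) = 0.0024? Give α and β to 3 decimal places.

Write ν = α+β; then α = μν and Var = μ(1−μ)/(ν+1).
ν = μ(1−μ)/Var − 1 = 0.119679/0.0024 − 1 = 48.8663.
α = 0.861·48.8663 = 42.074, β = 0.139·48.8663 = 6.792.

α = 42.074, β = 6.792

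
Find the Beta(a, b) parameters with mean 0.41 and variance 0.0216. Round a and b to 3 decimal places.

a = 4.182, b = 6.017

Let s = a+b. The Beta variance is μ(1−μ)/(s+1).
So s+1 = μ(1−μ)/σ² = (0.41×0.59)/0.0216 = 0.2419/0.0216 = 11.1991, giving s = 10.1991.
Then a = μs = 0.41×10.1991 = 4.182 and b = (1−μ)s = 0.59×10.1991 = 6.017.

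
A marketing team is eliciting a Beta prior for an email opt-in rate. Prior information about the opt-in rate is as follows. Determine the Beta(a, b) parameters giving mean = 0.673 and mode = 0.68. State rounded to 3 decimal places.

With s = a+b: μ = a/s and mode = (a−1)/(s−2). Eliminating a = μs,
μs − 1 = m(s−2) ⇒ s(μ−m) = 1−2m ⇒ s = -0.36/-0.007 = 51.4286.
So a = μs = 34.611, b = (1−μ)s = 16.817.

a = 34.611, b = 16.817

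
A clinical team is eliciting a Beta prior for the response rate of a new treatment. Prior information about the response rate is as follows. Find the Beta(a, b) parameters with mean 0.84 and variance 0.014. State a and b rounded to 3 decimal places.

a = 7.224, b = 1.376

By moment matching, a+b = μ(1−μ)/σ² − 1 = (0.84·0.16)/0.014 − 1 = 9.6000 − 1 = 8.6000.
Since a/(a+b) = μ, a = 0.84·8.6000 = 7.224 and b = 0.16·8.6000 = 1.376.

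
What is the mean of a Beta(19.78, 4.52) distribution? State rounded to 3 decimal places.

0.814

E[X] = α/(α+β) = 19.78/24.30 = 0.814.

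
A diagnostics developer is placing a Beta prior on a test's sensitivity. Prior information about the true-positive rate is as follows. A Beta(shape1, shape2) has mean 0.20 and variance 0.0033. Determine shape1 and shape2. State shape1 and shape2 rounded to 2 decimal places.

By moment matching, shape1+shape2 = μ(1−μ)/σ² − 1 = (0.20·0.80)/0.0033 − 1 = 48.4848 − 1 = 47.4848.
Since shape1/(shape1+shape2) = μ, shape1 = 0.20·47.4848 = 9.50 and shape2 = 0.80·47.4848 = 37.99.

shape1 = 9.50, shape2 = 37.99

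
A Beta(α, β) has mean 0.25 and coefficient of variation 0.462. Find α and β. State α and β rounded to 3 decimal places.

α = 3.264, β = 9.791

σ = CV·μ = 0.462×0.25 = 0.11550, so σ² = 0.013340.
s+1 = μ(1−μ)/σ² = 0.1875/0.013340 = 14.0552, so s = α+β = 13.0552.
α = μs = 3.264, β = (1−μ)s = 9.791.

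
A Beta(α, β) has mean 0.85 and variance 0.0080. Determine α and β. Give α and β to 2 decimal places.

α = 12.70, β = 2.24

By moment matching, α+β = μ(1−μ)/σ² − 1 = (0.85·0.15)/0.0080 − 1 = 15.9375 − 1 = 14.9375.
Since α/(α+β) = μ, α = 0.85·14.9375 = 12.70 and β = 0.15·14.9375 = 2.24.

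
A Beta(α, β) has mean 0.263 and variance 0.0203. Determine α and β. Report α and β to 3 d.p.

Write ν = α+β; then α = μν and Var = μ(1−μ)/(ν+1).
ν = μ(1−μ)/Var − 1 = 0.193831/0.0203 − 1 = 8.5483.
α = 0.263·8.5483 = 2.248, β = 0.737·8.5483 = 6.300.

α = 2.248, β = 6.300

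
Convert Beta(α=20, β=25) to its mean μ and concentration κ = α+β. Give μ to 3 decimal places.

μ = 0.444, κ = 45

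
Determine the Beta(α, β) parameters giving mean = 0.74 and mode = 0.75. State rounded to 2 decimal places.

Let s = α+β. Mean gives α = μs = 0.74s; mode gives (α−1)/(s−2) = 0.75.
Substituting: 0.74s − 1 = 0.75(s−2) = 0.75s − 1.50, so -0.01s = -0.50 and s = 50.0000.
Then α = 0.74×50.0000 = 37.00 and β = s−α = 13.00.

α = 37.00, β = 13.00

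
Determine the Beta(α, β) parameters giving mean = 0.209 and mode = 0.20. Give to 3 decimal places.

Let s = α+β. Mean gives α = μs = 0.209s; mode gives (α−1)/(s−2) = 0.20.
Substituting: 0.209s − 1 = 0.20(s−2) = 0.20s − 0.40, so 0.009s = 0.60 and s = 66.6667.
Then α = 0.209×66.6667 = 13.933 and β = s−α = 52.733.

α = 13.933, β = 52.733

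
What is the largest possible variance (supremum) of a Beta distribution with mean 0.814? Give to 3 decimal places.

0.151

For fixed mean μ the Beta variance is μ(1−μ)/(α+β+1), increasing as α+β decreases.
Its least upper bound (not attained) is μ(1−μ) = 0.814·0.186 = 0.151.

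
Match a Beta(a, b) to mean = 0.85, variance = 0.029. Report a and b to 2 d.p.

By moment matching, a+b = μ(1−μ)/σ² − 1 = (0.85·0.15)/0.029 − 1 = 4.3966 − 1 = 3.3966.
Since a/(a+b) = μ, a = 0.85·3.3966 = 2.89 and b = 0.15·3.3966 = 0.51.

a = 2.89, b = 0.51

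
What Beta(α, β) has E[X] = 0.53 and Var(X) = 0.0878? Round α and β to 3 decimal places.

α = 0.974, β = 0.863

By moment matching, α+β = μ(1−μ)/σ² − 1 = (0.53·0.47)/0.0878 − 1 = 2.8371 − 1 = 1.8371.
Since α/(α+β) = μ, α = 0.53·1.8371 = 0.974 and β = 0.47·1.8371 = 0.863.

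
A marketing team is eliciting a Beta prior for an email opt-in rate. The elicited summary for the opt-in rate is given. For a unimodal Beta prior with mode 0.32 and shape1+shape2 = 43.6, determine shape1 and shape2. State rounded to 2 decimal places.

shape1 = 14.31, shape2 = 29.29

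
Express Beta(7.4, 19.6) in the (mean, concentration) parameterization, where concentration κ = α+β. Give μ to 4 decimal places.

κ = α+β = 7.4+19.6 = 27.0; μ = α/κ = 7.4/27.0 = 0.2741.

μ = 0.2741, κ = 27.0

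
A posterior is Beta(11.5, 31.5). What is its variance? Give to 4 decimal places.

0.0045

μ = 11.5/43.0 = 0.267442; Var = μ(1−μ)/(α+β+1) = 0.1959167/44.0 = 0.0045.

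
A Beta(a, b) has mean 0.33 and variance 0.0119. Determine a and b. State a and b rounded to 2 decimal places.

Let s = a+b. The Beta variance is μ(1−μ)/(s+1).
So s+1 = μ(1−μ)/σ² = (0.33×0.67)/0.0119 = 0.2211/0.0119 = 18.5798, giving s = 17.5798.
Then a = μs = 0.33×17.5798 = 5.80 and b = (1−μ)s = 0.67×17.5798 = 11.78.

a = 5.80, b = 11.78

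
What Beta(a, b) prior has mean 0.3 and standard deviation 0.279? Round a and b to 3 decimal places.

a = 0.509, b = 1.188

Variance = 0.279² = 0.077841. The moment-matching identity a+b = μ(1−μ)/Var − 1 gives
a+b = 0.21/0.077841 − 1 = 1.6978, so a = μ·1.6978 = 0.509 and b = (1−μ)·1.6978 = 1.188.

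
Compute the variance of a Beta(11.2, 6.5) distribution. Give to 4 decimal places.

μ = 11.2/17.7 = 0.632768; Var = μ(1−μ)/(α+β+1) = 0.2323726/18.7 = 0.0124.

0.0124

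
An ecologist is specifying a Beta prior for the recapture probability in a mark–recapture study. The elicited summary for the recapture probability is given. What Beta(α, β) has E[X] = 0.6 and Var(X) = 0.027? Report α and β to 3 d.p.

α = 4.733, β = 3.156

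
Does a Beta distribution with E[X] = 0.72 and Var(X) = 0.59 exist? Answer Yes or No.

A Beta with mean μ has variance μ(1−μ)/(α+β+1) < μ(1−μ).
Here μ(1−μ) = 0.72×0.28 = 0.2016, and 0.59 ≥ 0.2016.

No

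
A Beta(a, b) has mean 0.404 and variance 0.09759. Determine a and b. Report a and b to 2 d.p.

a = 0.59, b = 0.87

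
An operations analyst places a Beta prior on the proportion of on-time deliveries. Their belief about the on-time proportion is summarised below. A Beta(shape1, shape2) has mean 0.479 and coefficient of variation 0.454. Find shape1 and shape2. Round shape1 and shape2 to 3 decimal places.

σ = CV·μ = 0.454×0.479 = 0.21747, so σ² = 0.047291.
s+1 = μ(1−μ)/σ² = 0.249559/0.047291 = 5.2770, so s = shape1+shape2 = 4.2770.
shape1 = μs = 2.049, shape2 = (1−μ)s = 2.228.

shape1 = 2.049, shape2 = 2.228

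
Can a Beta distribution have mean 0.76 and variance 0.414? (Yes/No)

No

A Beta with mean μ has variance μ(1−μ)/(α+β+1) < μ(1−μ).
Here μ(1−μ) = 0.76×0.24 = 0.1824, and 0.414 ≥ 0.1824.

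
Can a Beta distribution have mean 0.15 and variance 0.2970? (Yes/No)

No

A Beta with mean μ has variance μ(1−μ)/(α+β+1) < μ(1−μ).
Here μ(1−μ) = 0.15×0.85 = 0.1275, and 0.2970 ≥ 0.1275.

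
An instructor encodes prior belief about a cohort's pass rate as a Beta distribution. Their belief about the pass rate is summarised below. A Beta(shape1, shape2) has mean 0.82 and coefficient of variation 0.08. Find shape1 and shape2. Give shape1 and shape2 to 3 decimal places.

shape1 = 27.305, shape2 = 5.994

σ = CV·μ = 0.08×0.82 = 0.06560, so σ² = 0.004303.
s+1 = μ(1−μ)/σ² = 0.1476/0.004303 = 34.2988, so s = shape1+shape2 = 33.2988.
shape1 = μs = 27.305, shape2 = (1−μ)s = 5.994.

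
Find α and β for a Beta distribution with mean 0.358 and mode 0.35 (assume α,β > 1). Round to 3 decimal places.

α = 13.425, β = 24.075

Let s = α+β. Mean gives α = μs = 0.358s; mode gives (α−1)/(s−2) = 0.35.
Substituting: 0.358s − 1 = 0.35(s−2) = 0.35s − 0.70, so 0.008s = 0.30 and s = 37.5000.
Then α = 0.358×37.5000 = 13.425 and β = s−α = 24.075.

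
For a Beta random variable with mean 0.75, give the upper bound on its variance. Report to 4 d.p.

For fixed mean μ the Beta variance is μ(1−μ)/(α+β+1), increasing as α+β decreases.
Its least upper bound (not attained) is μ(1−μ) = 0.75·0.25 = 0.1875.

0.1875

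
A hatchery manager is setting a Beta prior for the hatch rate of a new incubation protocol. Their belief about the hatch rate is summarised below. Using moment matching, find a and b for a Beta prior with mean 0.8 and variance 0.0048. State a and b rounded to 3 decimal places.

By moment matching, a+b = μ(1−μ)/σ² − 1 = (0.8·0.2)/0.0048 − 1 = 33.3333 − 1 = 32.3333.
Since a/(a+b) = μ, a = 0.8·32.3333 = 25.867 and b = 0.2·32.3333 = 6.467.

a = 25.867, b = 6.467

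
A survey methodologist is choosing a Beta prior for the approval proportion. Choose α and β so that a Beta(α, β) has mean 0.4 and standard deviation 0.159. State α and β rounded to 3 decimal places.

First σ² = 0.025281. Setting α = μn, β = (1−μ)n with n = α+β,
μ(1−μ)/(n+1) = 0.025281 ⇒ n+1 = 0.24/0.025281 = 9.4933 ⇒ n = 8.4933.
Hence α = 0.4×8.4933 = 3.397, β = 0.6×8.4933 = 5.096.

α = 3.397, β = 5.096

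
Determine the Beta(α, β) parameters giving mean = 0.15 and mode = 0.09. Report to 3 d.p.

α = 2.050, β = 11.617

With s = α+β: μ = α/s and mode = (α−1)/(s−2). Eliminating α = μs,
μs − 1 = m(s−2) ⇒ s(μ−m) = 1−2m ⇒ s = 0.82/0.06 = 13.6667.
So α = μs = 2.050, β = (1−μ)s = 11.617.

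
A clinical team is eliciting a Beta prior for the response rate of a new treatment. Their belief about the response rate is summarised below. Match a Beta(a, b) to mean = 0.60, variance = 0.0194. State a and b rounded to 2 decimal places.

Write ν = a+b; then a = μν and Var = μ(1−μ)/(ν+1).
ν = μ(1−μ)/Var − 1 = 0.2400/0.0194 − 1 = 11.3711.
a = 0.60·11.3711 = 6.82, b = 0.40·11.3711 = 4.55.

a = 6.82, b = 4.55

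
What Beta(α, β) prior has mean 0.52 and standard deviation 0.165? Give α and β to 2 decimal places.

Variance = 0.165² = 0.027225. The moment-matching identity α+β = μ(1−μ)/Var − 1 gives
α+β = 0.2496/0.027225 − 1 = 8.1680, so α = μ·8.1680 = 4.25 and β = (1−μ)·8.1680 = 3.92.

α = 4.25, β = 3.92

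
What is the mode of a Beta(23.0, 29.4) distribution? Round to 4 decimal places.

0.4365

With α,β > 1, mode = (α−1)/(α+β−2) = 22.0/50.4 = 0.4365.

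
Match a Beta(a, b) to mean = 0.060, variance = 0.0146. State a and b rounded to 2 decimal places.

a = 0.17, b = 2.69

By moment matching, a+b = μ(1−μ)/σ² − 1 = (0.060·0.940)/0.0146 − 1 = 3.8630 − 1 = 2.8630.
Since a/(a+b) = μ, a = 0.060·2.8630 = 0.17 and b = 0.940·2.8630 = 2.69.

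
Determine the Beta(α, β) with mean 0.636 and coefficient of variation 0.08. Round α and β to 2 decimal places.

α = 56.24, β = 32.19

σ = CV·μ = 0.08×0.636 = 0.05088, so σ² = 0.002589.
s+1 = μ(1−μ)/σ² = 0.231504/0.002589 = 89.4261, so s = α+β = 88.4261.
α = μs = 56.24, β = (1−μ)s = 32.19.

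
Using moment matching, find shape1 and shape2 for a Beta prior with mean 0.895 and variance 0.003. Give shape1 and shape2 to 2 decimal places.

shape1 = 27.14, shape2 = 3.18

Write ν = shape1+shape2; then shape1 = μν and Var = μ(1−μ)/(ν+1).
ν = μ(1−μ)/Var − 1 = 0.093975/0.003 − 1 = 30.3250.
shape1 = 0.895·30.3250 = 27.14, shape2 = 0.105·30.3250 = 3.18.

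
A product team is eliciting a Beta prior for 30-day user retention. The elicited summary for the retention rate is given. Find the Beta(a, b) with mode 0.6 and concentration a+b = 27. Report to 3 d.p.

a = 16.000, b = 11.000

Since the density peak of Beta(a,b) is at (a−1)/(a+b−2),
a = 1 + 0.6(27−2) = 16.000 and b = 27 − 16.000 = 11.000.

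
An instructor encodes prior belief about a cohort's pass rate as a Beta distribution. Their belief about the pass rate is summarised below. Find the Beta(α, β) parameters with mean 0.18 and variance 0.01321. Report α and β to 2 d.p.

α = 1.83, β = 8.34

Let s = α+β. The Beta variance is μ(1−μ)/(s+1).
So s+1 = μ(1−μ)/σ² = (0.18×0.82)/0.01321 = 0.1476/0.01321 = 11.1734, giving s = 10.1734.
Then α = μs = 0.18×10.1734 = 1.83 and β = (1−μ)s = 0.82×10.1734 = 8.34.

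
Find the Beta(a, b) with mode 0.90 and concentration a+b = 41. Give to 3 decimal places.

a = 36.100, b = 4.900

Since the density peak of Beta(a,b) is at (a−1)/(a+b−2),
a = 1 + 0.90(41−2) = 36.100 and b = 41 − 36.100 = 4.900.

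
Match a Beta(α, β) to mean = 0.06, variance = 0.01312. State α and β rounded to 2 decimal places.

Let s = α+β. The Beta variance is μ(1−μ)/(s+1).
So s+1 = μ(1−μ)/σ² = (0.06×0.94)/0.01312 = 0.0564/0.01312 = 4.2988, giving s = 3.2988.
Then α = μs = 0.06×3.2988 = 0.20 and β = (1−μ)s = 0.94×3.2988 = 3.10.

α = 0.20, β = 3.10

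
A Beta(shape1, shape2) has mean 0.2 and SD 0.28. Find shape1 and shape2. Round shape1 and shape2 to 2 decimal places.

shape1 = 0.21, shape2 = 0.83

Variance = 0.28² = 0.0784. The moment-matching identity shape1+shape2 = μ(1−μ)/Var − 1 gives
shape1+shape2 = 0.16/0.0784 − 1 = 1.0408, so shape1 = μ·1.0408 = 0.21 and shape2 = (1−μ)·1.0408 = 0.83.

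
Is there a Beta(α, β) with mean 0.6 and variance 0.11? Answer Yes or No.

Yes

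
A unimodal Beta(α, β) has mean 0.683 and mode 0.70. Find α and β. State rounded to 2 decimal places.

α = 16.07, β = 7.46

Let s = α+β. Mean gives α = μs = 0.683s; mode gives (α−1)/(s−2) = 0.70.
Substituting: 0.683s − 1 = 0.70(s−2) = 0.70s − 1.40, so -0.017s = -0.40 and s = 23.5294.
Then α = 0.683×23.5294 = 16.07 and β = s−α = 7.46.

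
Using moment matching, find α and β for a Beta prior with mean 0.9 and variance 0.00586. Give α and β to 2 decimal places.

α = 12.92, β = 1.44

By moment matching, α+β = μ(1−μ)/σ² − 1 = (0.9·0.1)/0.00586 − 1 = 15.3584 − 1 = 14.3584.
Since α/(α+β) = μ, α = 0.9·14.3584 = 12.92 and β = 0.1·14.3584 = 1.44.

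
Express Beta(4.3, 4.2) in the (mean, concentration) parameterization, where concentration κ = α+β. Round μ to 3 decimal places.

μ = 0.506, κ = 8.5

κ = α+β = 4.3+4.2 = 8.5; μ = α/κ = 4.3/8.5 = 0.506.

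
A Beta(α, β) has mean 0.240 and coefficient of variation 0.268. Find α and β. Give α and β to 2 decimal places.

σ = CV·μ = 0.268×0.240 = 0.06432, so σ² = 0.004137.
s+1 = μ(1−μ)/σ² = 0.182400/0.004137 = 44.0893, so s = α+β = 43.0893.
α = μs = 10.34, β = (1−μ)s = 32.75.

α = 10.34, β = 32.75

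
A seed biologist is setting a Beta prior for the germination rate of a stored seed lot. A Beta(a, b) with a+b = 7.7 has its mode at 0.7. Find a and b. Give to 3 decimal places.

For a,b>1 the mode is (a−1)/(a+b−2), so a = mode·(κ−2)+1 = 0.7×5.7+1 = 4.990.
And b = (1−mode)·(κ−2)+1 = 0.3×5.7+1 = 2.710.

a = 4.990, b = 2.710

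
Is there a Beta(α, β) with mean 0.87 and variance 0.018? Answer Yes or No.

Yes

The Beta variance bound is σ² < μ(1−μ).
Here μ(1−μ) = 0.87×0.13 = 0.1131, and 0.018 < 0.1131.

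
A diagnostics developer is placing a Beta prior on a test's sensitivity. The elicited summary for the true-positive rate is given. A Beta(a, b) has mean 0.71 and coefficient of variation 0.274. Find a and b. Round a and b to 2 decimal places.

Var = (CV·μ)² = (0.274×0.71)² = 0.037846.
a+b = μ(1−μ)/Var − 1 = 0.2059/0.037846 − 1 = 4.4405.
Thus a = 0.71·4.4405 = 3.15 and b = 0.29·4.4405 = 1.29.

a = 3.15, b = 1.29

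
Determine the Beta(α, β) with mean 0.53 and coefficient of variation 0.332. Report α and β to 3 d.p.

α = 3.734, β = 3.311

Var = (CV·μ)² = (0.332×0.53)² = 0.030962.
α+β = μ(1−μ)/Var − 1 = 0.2491/0.030962 − 1 = 7.0454.
Thus α = 0.53·7.0454 = 3.734 and β = 0.47·7.0454 = 3.311.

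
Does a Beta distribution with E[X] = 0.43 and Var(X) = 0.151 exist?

Yes

A Beta with mean μ has variance μ(1−μ)/(α+β+1) < μ(1−μ).
Here μ(1−μ) = 0.43×0.57 = 0.2451, and 0.151 < 0.2451.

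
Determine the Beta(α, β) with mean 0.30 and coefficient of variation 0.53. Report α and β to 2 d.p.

α = 2.19, β = 5.11

Var = (CV·μ)² = (0.53×0.30)² = 0.025281.
α+β = μ(1−μ)/Var − 1 = 0.2100/0.025281 − 1 = 7.3066.
Thus α = 0.30·7.3066 = 2.19 and β = 0.70·7.3066 = 5.11.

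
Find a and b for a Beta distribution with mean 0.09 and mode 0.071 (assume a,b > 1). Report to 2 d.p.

a = 4.06, b = 41.09

With s = a+b: μ = a/s and mode = (a−1)/(s−2). Eliminating a = μs,
μs − 1 = m(s−2) ⇒ s(μ−m) = 1−2m ⇒ s = 0.858/0.019 = 45.1579.
So a = μs = 4.06, b = (1−μ)s = 41.09.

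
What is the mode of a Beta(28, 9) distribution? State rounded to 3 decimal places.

0.771

With α,β > 1, mode = (α−1)/(α+β−2) = 27/35 = 0.771.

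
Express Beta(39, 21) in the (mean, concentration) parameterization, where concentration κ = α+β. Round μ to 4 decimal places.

μ = 0.6500, κ = 60

κ = α+β = 39+21 = 60; μ = α/κ = 39/60 = 0.6500.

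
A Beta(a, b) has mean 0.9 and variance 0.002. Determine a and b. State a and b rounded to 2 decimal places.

Let s = a+b. The Beta variance is μ(1−μ)/(s+1).
So s+1 = μ(1−μ)/σ² = (0.9×0.1)/0.002 = 0.09/0.002 = 45.0000, giving s = 44.0000.
Then a = μs = 0.9×44.0000 = 39.60 and b = (1−μ)s = 0.1×44.0000 = 4.40.

a = 39.60, b = 4.40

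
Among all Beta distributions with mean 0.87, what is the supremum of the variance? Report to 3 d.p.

0.113

For fixed mean μ the Beta variance is μ(1−μ)/(α+β+1), increasing as α+β decreases.
Its least upper bound (not attained) is μ(1−μ) = 0.87·0.13 = 0.113.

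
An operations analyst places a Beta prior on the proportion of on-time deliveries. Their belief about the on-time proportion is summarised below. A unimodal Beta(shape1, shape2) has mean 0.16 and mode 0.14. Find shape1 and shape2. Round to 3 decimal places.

shape1 = 5.760, shape2 = 30.240

Let s = shape1+shape2. Mean gives shape1 = μs = 0.16s; mode gives (shape1−1)/(s−2) = 0.14.
Substituting: 0.16s − 1 = 0.14(s−2) = 0.14s − 0.28, so 0.02s = 0.72 and s = 36.0000.
Then shape1 = 0.16×36.0000 = 5.760 and shape2 = s−shape1 = 30.240.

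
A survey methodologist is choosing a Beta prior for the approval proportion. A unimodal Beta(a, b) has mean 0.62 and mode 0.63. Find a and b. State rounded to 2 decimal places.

a = 16.12, b = 9.88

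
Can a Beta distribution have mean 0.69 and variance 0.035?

Yes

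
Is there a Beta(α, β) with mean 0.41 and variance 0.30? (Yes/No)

No

The Beta variance bound is σ² < μ(1−μ).
Here μ(1−μ) = 0.41×0.59 = 0.2419, and 0.30 ≥ 0.2419.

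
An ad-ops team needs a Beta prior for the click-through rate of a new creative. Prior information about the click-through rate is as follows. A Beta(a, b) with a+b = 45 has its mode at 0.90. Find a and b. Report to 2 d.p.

a = 39.70, b = 5.30

Mode = (a−1)/(κ−2) with κ = a+b, so a−1 = 0.90·43 = 38.70.
a = 39.70; b = κ − a = 5.30.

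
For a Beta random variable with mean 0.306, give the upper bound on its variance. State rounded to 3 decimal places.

For fixed mean μ the Beta variance is μ(1−μ)/(α+β+1), increasing as α+β decreases.
Its least upper bound (not attained) is μ(1−μ) = 0.306·0.694 = 0.212.

0.212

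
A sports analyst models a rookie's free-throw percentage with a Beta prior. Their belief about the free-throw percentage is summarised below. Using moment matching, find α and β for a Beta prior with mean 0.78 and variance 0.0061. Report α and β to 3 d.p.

α = 21.162, β = 5.969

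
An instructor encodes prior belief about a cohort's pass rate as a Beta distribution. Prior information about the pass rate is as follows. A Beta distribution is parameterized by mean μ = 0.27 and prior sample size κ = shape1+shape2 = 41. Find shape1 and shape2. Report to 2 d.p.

shape1 = 11.07, shape2 = 29.93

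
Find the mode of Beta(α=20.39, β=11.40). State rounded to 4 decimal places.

0.6509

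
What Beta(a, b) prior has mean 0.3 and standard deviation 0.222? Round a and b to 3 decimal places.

a = 0.978, b = 2.283

σ² = 0.222² = 0.049284.
With s = a+b, Var = μ(1−μ)/(s+1), so s+1 = (0.3×0.7)/0.049284 = 4.2610 and s = 3.2610.
a = μs = 0.978, b = (1−μ)s = 2.283.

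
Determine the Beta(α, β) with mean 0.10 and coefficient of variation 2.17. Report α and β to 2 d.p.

σ = CV·μ = 2.17×0.10 = 0.21700, so σ² = 0.047089.
s+1 = μ(1−μ)/σ² = 0.0900/0.047089 = 1.9113, so s = α+β = 0.9113.
α = μs = 0.09, β = (1−μ)s = 0.82.

α = 0.09, β = 0.82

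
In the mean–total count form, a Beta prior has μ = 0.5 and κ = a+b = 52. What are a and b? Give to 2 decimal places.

a = 26.00, b = 26.00

a = μκ = 0.5×52 = 26.00 and b = (1−μ)κ = 0.5×52 = 26.00.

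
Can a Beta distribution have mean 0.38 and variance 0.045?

A Beta with mean μ has variance μ(1−μ)/(α+β+1) < μ(1−μ).
Here μ(1−μ) = 0.38×0.62 = 0.2356, and 0.045 < 0.2356.

Yes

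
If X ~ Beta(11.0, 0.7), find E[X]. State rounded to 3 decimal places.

The Beta mean is α/(α+β) = 11.0/(11.0+0.7) = 0.940.

0.940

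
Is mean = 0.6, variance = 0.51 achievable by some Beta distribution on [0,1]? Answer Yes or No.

No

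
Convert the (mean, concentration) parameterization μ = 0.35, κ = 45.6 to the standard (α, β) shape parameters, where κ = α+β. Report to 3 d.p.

α = 15.960, β = 29.640

Split κ in proportion μ : (1−μ): α = 0.35·45.6 = 15.960, β = 45.6 − 15.960 = 29.640.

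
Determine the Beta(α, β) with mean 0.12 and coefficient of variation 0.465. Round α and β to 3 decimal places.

α = 3.950, β = 28.965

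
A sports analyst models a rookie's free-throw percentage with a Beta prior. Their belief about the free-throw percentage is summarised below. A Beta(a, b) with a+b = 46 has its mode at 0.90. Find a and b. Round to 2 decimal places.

a = 40.60, b = 5.40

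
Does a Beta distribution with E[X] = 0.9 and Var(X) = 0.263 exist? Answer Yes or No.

A Beta with mean μ has variance μ(1−μ)/(α+β+1) < μ(1−μ).
Here μ(1−μ) = 0.9×0.1 = 0.09, and 0.263 ≥ 0.09.

No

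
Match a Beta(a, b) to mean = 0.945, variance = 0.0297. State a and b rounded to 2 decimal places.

a = 0.71, b = 0.04

Write ν = a+b; then a = μν and Var = μ(1−μ)/(ν+1).
ν = μ(1−μ)/Var − 1 = 0.051975/0.0297 − 1 = 0.7500.
a = 0.945·0.7500 = 0.71, b = 0.055·0.7500 = 0.04.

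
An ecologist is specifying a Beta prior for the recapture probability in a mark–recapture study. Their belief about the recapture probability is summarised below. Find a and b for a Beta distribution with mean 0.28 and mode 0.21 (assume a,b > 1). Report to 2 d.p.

a = 2.32, b = 5.97

With s = a+b: μ = a/s and mode = (a−1)/(s−2). Eliminating a = μs,
μs − 1 = m(s−2) ⇒ s(μ−m) = 1−2m ⇒ s = 0.58/0.07 = 8.2857.
So a = μs = 2.32, b = (1−μ)s = 5.97.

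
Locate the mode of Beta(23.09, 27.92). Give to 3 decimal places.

0.451

With α,β > 1, mode = (α−1)/(α+β−2) = 22.09/49.01 = 0.451.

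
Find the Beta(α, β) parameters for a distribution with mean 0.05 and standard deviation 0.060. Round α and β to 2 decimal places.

α = 0.61, β = 11.58

First σ² = 0.003600. Setting α = μn, β = (1−μ)n with n = α+β,
μ(1−μ)/(n+1) = 0.003600 ⇒ n+1 = 0.0475/0.003600 = 13.1944 ⇒ n = 12.1944.
Hence α = 0.05×12.1944 = 0.61, β = 0.95×12.1944 = 11.58.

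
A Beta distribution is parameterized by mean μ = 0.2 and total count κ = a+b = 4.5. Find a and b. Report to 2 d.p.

a = 0.90, b = 3.60

a = μκ = 0.2×4.5 = 0.90 and b = (1−μ)κ = 0.8×4.5 = 3.60.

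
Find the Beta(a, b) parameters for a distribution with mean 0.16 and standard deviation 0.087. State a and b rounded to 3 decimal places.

First σ² = 0.007569. Setting a = μn, b = (1−μ)n with n = a+b,
μ(1−μ)/(n+1) = 0.007569 ⇒ n+1 = 0.1344/0.007569 = 17.7566 ⇒ n = 16.7566.
Hence a = 0.16×16.7566 = 2.681, b = 0.84×16.7566 = 14.076.

a = 2.681, b = 14.076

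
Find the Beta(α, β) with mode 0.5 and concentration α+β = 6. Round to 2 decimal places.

α = 3.00, β = 3.00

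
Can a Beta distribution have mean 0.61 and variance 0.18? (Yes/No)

Yes

The Beta variance bound is σ² < μ(1−μ).
Here μ(1−μ) = 0.61×0.39 = 0.2379, and 0.18 < 0.2379.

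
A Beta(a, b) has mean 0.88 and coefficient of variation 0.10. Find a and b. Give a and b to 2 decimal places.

σ = CV·μ = 0.10×0.88 = 0.08800, so σ² = 0.007744.
s+1 = μ(1−μ)/σ² = 0.1056/0.007744 = 13.6364, so s = a+b = 12.6364.
a = μs = 11.12, b = (1−μ)s = 1.52.

a = 11.12, b = 1.52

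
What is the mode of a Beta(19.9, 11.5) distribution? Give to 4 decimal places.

0.6429

The density x^(α−1)(1−x)^(β−1) is maximised at (α−1)/(α+β−2) = 18.9/29.4 = 0.6429.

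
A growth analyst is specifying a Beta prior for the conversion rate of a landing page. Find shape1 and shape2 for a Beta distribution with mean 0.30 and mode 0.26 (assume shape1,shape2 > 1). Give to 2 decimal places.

shape1 = 3.60, shape2 = 8.40

With s = shape1+shape2: μ = shape1/s and mode = (shape1−1)/(s−2). Eliminating shape1 = μs,
μs − 1 = m(s−2) ⇒ s(μ−m) = 1−2m ⇒ s = 0.48/0.04 = 12.0000.
So shape1 = μs = 3.60, shape2 = (1−μ)s = 8.40.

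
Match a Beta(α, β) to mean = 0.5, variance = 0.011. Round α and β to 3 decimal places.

Write ν = α+β; then α = μν and Var = μ(1−μ)/(ν+1).
ν = μ(1−μ)/Var − 1 = 0.25/0.011 − 1 = 21.7273.
α = 0.5·21.7273 = 10.864, β = 0.5·21.7273 = 10.864.

α = 10.864, β = 10.864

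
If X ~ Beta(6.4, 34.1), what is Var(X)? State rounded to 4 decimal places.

0.0032

α+β = 40.5 and αβ = 218.24, so Var = αβ/[(α+β)²(α+β+1)] = 218.24/68070.375 = 0.0032.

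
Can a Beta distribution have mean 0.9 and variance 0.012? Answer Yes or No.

Yes

The Beta variance bound is σ² < μ(1−μ).
Here μ(1−μ) = 0.9×0.1 = 0.09, and 0.012 < 0.09.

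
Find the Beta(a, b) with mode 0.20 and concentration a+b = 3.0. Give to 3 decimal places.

a = 1.200, b = 1.800

Mode = (a−1)/(κ−2) with κ = a+b, so a−1 = 0.20·1.0 = 0.200.
a = 1.200; b = κ − a = 1.800.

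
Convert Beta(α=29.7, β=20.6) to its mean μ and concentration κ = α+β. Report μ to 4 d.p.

κ = α+β = 29.7+20.6 = 50.3; μ = α/κ = 29.7/50.3 = 0.5905.

μ = 0.5905, κ = 50.3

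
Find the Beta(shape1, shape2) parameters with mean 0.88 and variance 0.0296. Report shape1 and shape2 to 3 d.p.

Write ν = shape1+shape2; then shape1 = μν and Var = μ(1−μ)/(ν+1).
ν = μ(1−μ)/Var − 1 = 0.1056/0.0296 − 1 = 2.5676.
shape1 = 0.88·2.5676 = 2.259, shape2 = 0.12·2.5676 = 0.308.

shape1 = 2.259, shape2 = 0.308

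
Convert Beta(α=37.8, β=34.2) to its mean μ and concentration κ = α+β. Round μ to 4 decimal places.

μ = 0.5250, κ = 72.0

κ = α+β = 37.8+34.2 = 72.0; μ = α/κ = 37.8/72.0 = 0.5250.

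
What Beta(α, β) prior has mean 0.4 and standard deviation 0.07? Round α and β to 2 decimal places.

α = 19.19, β = 28.79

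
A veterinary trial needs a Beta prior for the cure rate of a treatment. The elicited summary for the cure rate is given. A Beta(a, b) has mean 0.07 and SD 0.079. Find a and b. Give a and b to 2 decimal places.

a = 0.66, b = 8.77

σ² = 0.079² = 0.006241.
With s = a+b, Var = μ(1−μ)/(s+1), so s+1 = (0.07×0.93)/0.006241 = 10.4310 and s = 9.4310.
a = μs = 0.66, b = (1−μ)s = 8.77.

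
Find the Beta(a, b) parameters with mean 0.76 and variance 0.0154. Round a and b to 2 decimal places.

a = 8.24, b = 2.60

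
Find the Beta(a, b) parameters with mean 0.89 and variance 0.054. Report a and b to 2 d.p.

Write ν = a+b; then a = μν and Var = μ(1−μ)/(ν+1).
ν = μ(1−μ)/Var − 1 = 0.0979/0.054 − 1 = 0.8130.
a = 0.89·0.8130 = 0.72, b = 0.11·0.8130 = 0.09.

a = 0.72, b = 0.09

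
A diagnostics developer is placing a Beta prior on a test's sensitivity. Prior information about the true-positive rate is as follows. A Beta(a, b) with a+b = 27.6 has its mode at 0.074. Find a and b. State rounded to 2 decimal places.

a = 2.89, b = 24.71

Since the density peak of Beta(a,b) is at (a−1)/(a+b−2),
a = 1 + 0.074(27.6−2) = 2.89 and b = 27.6 − 2.89 = 24.71.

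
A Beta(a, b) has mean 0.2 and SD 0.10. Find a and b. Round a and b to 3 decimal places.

σ² = 0.10² = 0.0100.
With s = a+b, Var = μ(1−μ)/(s+1), so s+1 = (0.2×0.8)/0.0100 = 16.0000 and s = 15.0000.
a = μs = 3.000, b = (1−μ)s = 12.000.

a = 3.000, b = 12.000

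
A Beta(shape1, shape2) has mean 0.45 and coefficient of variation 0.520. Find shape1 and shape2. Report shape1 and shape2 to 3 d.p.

σ = CV·μ = 0.520×0.45 = 0.23400, so σ² = 0.054756.
s+1 = μ(1−μ)/σ² = 0.2475/0.054756 = 4.5201, so s = shape1+shape2 = 3.5201.
shape1 = μs = 1.584, shape2 = (1−μ)s = 1.936.

shape1 = 1.584, shape2 = 1.936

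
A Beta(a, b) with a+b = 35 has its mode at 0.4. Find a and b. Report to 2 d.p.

Mode = (a−1)/(κ−2) with κ = a+b, so a−1 = 0.4·33 = 13.20.
a = 14.20; b = κ − a = 20.80.

a = 14.20, b = 20.80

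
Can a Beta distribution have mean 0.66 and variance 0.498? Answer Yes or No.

No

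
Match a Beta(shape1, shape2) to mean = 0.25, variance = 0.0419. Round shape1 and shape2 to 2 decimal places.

Write ν = shape1+shape2; then shape1 = μν and Var = μ(1−μ)/(ν+1).
ν = μ(1−μ)/Var − 1 = 0.1875/0.0419 − 1 = 3.4749.
shape1 = 0.25·3.4749 = 0.87, shape2 = 0.75·3.4749 = 2.61.

shape1 = 0.87, shape2 = 2.61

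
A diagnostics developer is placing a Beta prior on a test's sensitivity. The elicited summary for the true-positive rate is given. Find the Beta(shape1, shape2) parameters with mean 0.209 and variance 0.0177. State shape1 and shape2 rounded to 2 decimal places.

By moment matching, shape1+shape2 = μ(1−μ)/σ² − 1 = (0.209·0.791)/0.0177 − 1 = 9.3401 − 1 = 8.3401.
Since shape1/(shape1+shape2) = μ, shape1 = 0.209·8.3401 = 1.74 and shape2 = 0.791·8.3401 = 6.60.

shape1 = 1.74, shape2 = 6.60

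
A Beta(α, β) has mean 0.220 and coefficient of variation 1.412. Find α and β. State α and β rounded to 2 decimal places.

Var = (CV·μ)² = (1.412×0.220)² = 0.096497.
α+β = μ(1−μ)/Var − 1 = 0.171600/0.096497 − 1 = 0.7783.
Thus α = 0.220·0.7783 = 0.17 and β = 0.780·0.7783 = 0.61.

α = 0.17, β = 0.61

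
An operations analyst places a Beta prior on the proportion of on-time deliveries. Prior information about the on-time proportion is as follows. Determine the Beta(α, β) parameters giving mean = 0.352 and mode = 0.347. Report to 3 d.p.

α = 21.542, β = 39.658

With s = α+β: μ = α/s and mode = (α−1)/(s−2). Eliminating α = μs,
μs − 1 = m(s−2) ⇒ s(μ−m) = 1−2m ⇒ s = 0.306/0.005 = 61.2000.
So α = μs = 21.542, β = (1−μ)s = 39.658.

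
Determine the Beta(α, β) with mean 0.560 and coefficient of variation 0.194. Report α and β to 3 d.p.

σ = CV·μ = 0.194×0.560 = 0.10864, so σ² = 0.011803.
s+1 = μ(1−μ)/σ² = 0.246400/0.011803 = 20.8767, so s = α+β = 19.8767.
α = μs = 11.131, β = (1−μ)s = 8.746.

α = 11.131, β = 8.746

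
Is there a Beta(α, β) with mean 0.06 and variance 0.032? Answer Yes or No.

For any Beta, Var(X) < E[X]·(1−E[X]).
Here μ(1−μ) = 0.06×0.94 = 0.0564, and 0.032 < 0.0564.

Yes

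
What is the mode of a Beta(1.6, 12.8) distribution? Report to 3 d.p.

With α,β > 1, mode = (α−1)/(α+β−2) = 0.6/12.4 = 0.048.

0.048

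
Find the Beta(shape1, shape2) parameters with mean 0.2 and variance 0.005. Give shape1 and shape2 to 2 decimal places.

Write ν = shape1+shape2; then shape1 = μν and Var = μ(1−μ)/(ν+1).
ν = μ(1−μ)/Var − 1 = 0.16/0.005 − 1 = 31.0000.
shape1 = 0.2·31.0000 = 6.20, shape2 = 0.8·31.0000 = 24.80.

shape1 = 6.20, shape2 = 24.80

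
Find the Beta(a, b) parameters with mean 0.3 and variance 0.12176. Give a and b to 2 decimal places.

Let s = a+b. The Beta variance is μ(1−μ)/(s+1).
So s+1 = μ(1−μ)/σ² = (0.3×0.7)/0.12176 = 0.21/0.12176 = 1.7247, giving s = 0.7247.
Then a = μs = 0.3×0.7247 = 0.22 and b = (1−μ)s = 0.7×0.7247 = 0.51.

a = 0.22, b = 0.51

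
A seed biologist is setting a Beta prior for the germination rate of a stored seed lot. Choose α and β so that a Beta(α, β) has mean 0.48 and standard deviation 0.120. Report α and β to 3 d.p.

First σ² = 0.014400. Setting α = μn, β = (1−μ)n with n = α+β,
μ(1−μ)/(n+1) = 0.014400 ⇒ n+1 = 0.2496/0.014400 = 17.3333 ⇒ n = 16.3333.
Hence α = 0.48×16.3333 = 7.840, β = 0.52×16.3333 = 8.493.

α = 7.840, β = 8.493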